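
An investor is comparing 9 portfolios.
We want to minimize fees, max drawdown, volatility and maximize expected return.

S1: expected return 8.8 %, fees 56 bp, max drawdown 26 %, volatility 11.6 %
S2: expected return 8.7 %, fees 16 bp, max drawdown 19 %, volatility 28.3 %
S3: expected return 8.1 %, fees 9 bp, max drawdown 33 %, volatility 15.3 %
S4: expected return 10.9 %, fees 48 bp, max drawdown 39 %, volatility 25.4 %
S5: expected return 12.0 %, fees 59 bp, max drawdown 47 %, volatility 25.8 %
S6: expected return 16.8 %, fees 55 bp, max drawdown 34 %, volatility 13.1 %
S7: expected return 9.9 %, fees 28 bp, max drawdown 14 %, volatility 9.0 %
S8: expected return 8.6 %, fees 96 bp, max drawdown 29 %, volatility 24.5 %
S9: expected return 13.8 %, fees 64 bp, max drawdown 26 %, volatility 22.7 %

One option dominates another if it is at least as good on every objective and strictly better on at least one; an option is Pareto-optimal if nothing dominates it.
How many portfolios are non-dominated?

6

S1: dominated by S7 (expected return 9.9≥8.8, fees 28≤56, max drawdown 14≤26, volatility 9.0≤11.6).
S2: not dominated.
S3: not dominated (best fees).
S4: not dominated.
S5: dominated by S6 (expected return 16.8≥12.0, fees 55≤59, max drawdown 34≤47, volatility 13.1≤25.8).
S6: not dominated (best expected return).
S7: not dominated (best max drawdown).
S8: dominated by S1 (expected return 8.8≥8.6, fees 56≤96, max drawdown 26≤29, volatility 11.6≤24.5).
S9: not dominated.
Pareto-optimal: S2, S3, S4, S6, S7, S9 → 6.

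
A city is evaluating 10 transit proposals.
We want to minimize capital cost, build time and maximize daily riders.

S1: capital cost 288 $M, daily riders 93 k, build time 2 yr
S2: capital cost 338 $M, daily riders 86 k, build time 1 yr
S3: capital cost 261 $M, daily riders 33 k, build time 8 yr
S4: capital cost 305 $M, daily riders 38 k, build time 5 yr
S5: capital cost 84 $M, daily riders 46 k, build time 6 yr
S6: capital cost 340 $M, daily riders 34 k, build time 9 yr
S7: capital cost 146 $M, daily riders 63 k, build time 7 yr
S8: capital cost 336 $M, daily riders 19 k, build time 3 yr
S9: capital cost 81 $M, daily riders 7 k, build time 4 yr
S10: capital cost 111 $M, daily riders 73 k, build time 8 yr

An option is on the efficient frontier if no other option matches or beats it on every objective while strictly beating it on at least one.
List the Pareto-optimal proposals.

S1: not dominated (best daily riders).
S2: not dominated (best build time).
S3: dominated by S5 (capital cost 84≤261, daily riders 46≥33, build time 6≤8).
S4: dominated by S1 (capital cost 288≤305, daily riders 93≥38, build time 2≤5).
S5: not dominated.
S6: dominated by S1 (capital cost 288≤340, daily riders 93≥34, build time 2≤9).
S7: not dominated.
S8: dominated by S1 (capital cost 288≤336, daily riders 93≥19, build time 2≤3).
S9: not dominated (best capital cost).
S10: not dominated.

S1, S2, S5, S7, S9, S10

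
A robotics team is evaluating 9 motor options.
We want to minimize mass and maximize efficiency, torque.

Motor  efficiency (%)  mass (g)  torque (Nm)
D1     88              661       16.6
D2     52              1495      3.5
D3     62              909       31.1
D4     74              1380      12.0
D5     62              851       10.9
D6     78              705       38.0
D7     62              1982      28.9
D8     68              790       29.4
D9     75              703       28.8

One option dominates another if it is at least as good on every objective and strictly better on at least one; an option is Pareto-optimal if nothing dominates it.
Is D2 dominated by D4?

Yes

D4 vs D2: efficiency 74≥52, mass 1380≤1495, torque 12.0≥3.5 — D4 is at least as good on every objective with at least one strict improvement.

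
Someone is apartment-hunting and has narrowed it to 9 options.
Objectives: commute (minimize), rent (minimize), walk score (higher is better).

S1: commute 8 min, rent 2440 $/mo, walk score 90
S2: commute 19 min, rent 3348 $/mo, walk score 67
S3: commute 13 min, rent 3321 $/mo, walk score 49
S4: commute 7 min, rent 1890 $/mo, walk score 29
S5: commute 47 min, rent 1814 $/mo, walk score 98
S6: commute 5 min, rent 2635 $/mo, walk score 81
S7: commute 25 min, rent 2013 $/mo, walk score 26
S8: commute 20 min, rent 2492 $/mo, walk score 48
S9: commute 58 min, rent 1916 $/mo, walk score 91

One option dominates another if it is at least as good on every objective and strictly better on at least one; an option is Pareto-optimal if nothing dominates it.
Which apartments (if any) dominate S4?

none

S1: worse on commute (8 vs 7).
S2: worse on commute (19 vs 7).
S3: worse on commute (13 vs 7).
S5: worse on commute (47 vs 7).
S6: worse on rent (2635 vs 1890).
S7: worse on commute (25 vs 7).
S8: worse on commute (20 vs 7).
S9: worse on commute (58 vs 7).
No option dominates S4.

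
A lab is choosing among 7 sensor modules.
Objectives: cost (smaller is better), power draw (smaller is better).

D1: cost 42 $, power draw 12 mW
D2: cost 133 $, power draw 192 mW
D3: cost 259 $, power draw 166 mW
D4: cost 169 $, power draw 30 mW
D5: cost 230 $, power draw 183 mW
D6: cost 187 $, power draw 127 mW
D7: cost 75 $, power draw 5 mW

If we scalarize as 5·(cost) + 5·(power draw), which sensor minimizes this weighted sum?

D1: 5·42 + 5·12 = 270
D2: 5·133 + 5·192 = 1625
D3: 5·259 + 5·166 = 2125
D4: 5·169 + 5·30 = 995
D5: 5·230 + 5·183 = 2065
D6: 5·187 + 5·127 = 1570
D7: 5·75 + 5·5 = 400
Lowest: D1 at 270.

D1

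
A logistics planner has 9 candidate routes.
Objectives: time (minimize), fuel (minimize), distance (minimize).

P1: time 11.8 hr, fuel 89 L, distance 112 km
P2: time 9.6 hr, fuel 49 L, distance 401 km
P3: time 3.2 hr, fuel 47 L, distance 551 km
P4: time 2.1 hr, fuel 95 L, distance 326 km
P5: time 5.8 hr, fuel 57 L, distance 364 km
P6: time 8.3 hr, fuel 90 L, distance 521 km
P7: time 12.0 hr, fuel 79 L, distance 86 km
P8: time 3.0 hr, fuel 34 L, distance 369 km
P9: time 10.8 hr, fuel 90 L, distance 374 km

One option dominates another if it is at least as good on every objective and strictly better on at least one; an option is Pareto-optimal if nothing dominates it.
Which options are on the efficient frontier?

P1, P4, P5, P7, P8

P1: not dominated.
P2: dominated by P8 (time 3.0≤9.6, fuel 34≤49, distance 369≤401).
P3: dominated by P8 (time 3.0≤3.2, fuel 34≤47, distance 369≤551).
P4: not dominated (best time).
P5: not dominated.
P6: dominated by P5 (time 5.8≤8.3, fuel 57≤90, distance 364≤521).
P7: not dominated (best distance).
P8: not dominated (best fuel).
P9: dominated by P5 (time 5.8≤10.8, fuel 57≤90, distance 364≤374).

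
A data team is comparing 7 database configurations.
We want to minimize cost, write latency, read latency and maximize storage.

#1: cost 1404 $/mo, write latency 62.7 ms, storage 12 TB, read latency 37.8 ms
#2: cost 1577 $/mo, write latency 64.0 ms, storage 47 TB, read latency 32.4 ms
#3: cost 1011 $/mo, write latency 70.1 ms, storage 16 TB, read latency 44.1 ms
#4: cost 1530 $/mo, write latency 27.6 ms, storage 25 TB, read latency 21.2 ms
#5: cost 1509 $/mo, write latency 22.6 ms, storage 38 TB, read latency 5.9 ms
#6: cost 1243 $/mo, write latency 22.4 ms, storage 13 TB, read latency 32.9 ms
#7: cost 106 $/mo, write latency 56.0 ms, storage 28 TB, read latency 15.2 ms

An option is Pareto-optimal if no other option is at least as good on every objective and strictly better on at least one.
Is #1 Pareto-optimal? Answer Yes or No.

#6 vs #1: cost 1243≤1404, write latency 22.4≤62.7, storage 13≥12, read latency 32.9≤37.8 — #6 is at least as good on every objective and strictly better on at least one, so #6 dominates #1.

No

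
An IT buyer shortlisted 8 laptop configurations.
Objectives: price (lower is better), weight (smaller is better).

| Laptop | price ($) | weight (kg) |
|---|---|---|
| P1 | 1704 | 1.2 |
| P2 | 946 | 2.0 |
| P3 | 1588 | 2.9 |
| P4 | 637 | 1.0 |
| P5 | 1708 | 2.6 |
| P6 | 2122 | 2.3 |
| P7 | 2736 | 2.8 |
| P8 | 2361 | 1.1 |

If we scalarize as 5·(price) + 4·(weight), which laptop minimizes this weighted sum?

P1: 5·1704 + 4·1.2 = 8524.8
P2: 5·946 + 4·2.0 = 4738.0
P3: 5·1588 + 4·2.9 = 7951.6
P4: 5·637 + 4·1.0 = 3189.0
P5: 5·1708 + 4·2.6 = 8550.4
P6: 5·2122 + 4·2.3 = 10619.2
P7: 5·2736 + 4·2.8 = 13691.2
P8: 5·2361 + 4·1.1 = 11809.4
Lowest: P4 at 3189.0.

P4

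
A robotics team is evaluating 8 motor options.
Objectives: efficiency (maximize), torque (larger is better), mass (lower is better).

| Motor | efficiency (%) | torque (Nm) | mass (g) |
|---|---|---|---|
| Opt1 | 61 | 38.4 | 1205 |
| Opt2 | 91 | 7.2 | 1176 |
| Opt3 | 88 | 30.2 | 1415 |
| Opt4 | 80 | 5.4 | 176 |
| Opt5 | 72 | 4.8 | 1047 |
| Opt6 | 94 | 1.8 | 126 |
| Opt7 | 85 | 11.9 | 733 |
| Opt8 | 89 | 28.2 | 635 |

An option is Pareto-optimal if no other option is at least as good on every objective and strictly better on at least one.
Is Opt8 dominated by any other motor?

No

Opt1: worse on efficiency (61 vs 89).
Opt2: worse on torque (7.2 vs 28.2).
Opt3: worse on efficiency (88 vs 89).
Opt4: worse on efficiency (80 vs 89).
Opt5: worse on efficiency (72 vs 89).
Opt6: worse on torque (1.8 vs 28.2).
Opt7: worse on efficiency (85 vs 89).
No option is at least as good as Opt8 on every objective and strictly better on one.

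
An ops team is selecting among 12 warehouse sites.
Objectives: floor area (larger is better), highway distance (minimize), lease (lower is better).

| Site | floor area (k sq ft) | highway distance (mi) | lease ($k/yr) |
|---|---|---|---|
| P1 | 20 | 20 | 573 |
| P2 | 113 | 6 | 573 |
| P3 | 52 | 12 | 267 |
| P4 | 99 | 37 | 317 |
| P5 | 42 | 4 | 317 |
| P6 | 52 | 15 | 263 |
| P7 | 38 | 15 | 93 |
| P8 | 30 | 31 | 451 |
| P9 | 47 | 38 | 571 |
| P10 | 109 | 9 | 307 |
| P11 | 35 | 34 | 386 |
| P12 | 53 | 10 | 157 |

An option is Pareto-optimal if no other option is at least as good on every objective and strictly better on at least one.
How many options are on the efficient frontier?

5

P1: dominated by P2 (floor area 113≥20, highway distance 6≤20, lease 573≤573).
P2: not dominated (best floor area).
P3: dominated by P12 (floor area 53≥52, highway distance 10≤12, lease 157≤267).
P4: dominated by P10 (floor area 109≥99, highway distance 9≤37, lease 307≤317).
P5: not dominated (best highway distance).
P6: dominated by P12 (floor area 53≥52, highway distance 10≤15, lease 157≤263).
P7: not dominated (best lease).
P8: dominated by P3 (floor area 52≥30, highway distance 12≤31, lease 267≤451).
P9: dominated by P3 (floor area 52≥47, highway distance 12≤38, lease 267≤571).
P10: not dominated.
P11: dominated by P3 (floor area 52≥35, highway distance 12≤34, lease 267≤386).
P12: not dominated.
Pareto-optimal: P2, P5, P7, P10, P12 → 5.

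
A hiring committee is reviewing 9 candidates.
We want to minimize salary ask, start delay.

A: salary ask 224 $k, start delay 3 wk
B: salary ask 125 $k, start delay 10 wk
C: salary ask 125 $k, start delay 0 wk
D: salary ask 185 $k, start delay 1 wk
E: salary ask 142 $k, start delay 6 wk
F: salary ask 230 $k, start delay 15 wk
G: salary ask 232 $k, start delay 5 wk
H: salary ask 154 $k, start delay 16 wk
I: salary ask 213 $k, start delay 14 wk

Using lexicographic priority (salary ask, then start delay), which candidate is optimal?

C

First minimize salary ask: best is 125, kept {B, C}.
Then minimize start delay: best is 0, kept {C}.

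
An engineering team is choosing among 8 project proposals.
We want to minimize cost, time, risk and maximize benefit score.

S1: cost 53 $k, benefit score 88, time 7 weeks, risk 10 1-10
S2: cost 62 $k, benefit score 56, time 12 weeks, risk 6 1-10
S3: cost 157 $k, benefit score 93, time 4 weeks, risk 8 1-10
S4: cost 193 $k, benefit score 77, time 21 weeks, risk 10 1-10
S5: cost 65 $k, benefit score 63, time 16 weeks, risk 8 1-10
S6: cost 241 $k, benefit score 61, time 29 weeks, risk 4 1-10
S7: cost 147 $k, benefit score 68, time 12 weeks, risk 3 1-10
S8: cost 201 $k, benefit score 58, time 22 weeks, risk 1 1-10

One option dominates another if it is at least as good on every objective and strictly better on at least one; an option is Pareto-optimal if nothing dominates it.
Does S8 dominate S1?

No

S8 vs S1: S8 is worse on cost (201 vs 53), so it does not dominate S1.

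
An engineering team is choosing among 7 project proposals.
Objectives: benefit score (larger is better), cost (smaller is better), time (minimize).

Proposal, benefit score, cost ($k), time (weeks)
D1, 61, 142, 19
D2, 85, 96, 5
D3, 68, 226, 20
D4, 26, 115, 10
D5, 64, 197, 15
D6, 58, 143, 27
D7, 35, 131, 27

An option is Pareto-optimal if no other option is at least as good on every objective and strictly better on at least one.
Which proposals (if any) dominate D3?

D2: benefit score 85≥68, cost 96≤226, time 5≤20 — dominates D3.
Others (D1, D4, D5, D6, D7) are each worse than D3 on at least one objective.

D2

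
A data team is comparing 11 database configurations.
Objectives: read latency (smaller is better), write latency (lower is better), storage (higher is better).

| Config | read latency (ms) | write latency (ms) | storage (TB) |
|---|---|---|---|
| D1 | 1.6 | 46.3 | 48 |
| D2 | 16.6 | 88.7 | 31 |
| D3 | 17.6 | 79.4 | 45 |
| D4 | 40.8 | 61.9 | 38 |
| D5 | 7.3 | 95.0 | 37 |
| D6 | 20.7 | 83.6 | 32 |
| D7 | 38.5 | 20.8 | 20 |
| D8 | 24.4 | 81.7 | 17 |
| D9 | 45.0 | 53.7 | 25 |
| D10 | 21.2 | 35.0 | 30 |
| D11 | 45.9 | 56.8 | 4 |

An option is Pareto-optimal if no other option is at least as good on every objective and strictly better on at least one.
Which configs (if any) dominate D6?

D1, D3

D1: read latency 1.6≤20.7, write latency 46.3≤83.6, storage 48≥32 — dominates D6.
D3: read latency 17.6≤20.7, write latency 79.4≤83.6, storage 45≥32 — dominates D6.
Others (D2, D4, D5, D7, D8, D9, D10, D11) are each worse than D6 on at least one objective.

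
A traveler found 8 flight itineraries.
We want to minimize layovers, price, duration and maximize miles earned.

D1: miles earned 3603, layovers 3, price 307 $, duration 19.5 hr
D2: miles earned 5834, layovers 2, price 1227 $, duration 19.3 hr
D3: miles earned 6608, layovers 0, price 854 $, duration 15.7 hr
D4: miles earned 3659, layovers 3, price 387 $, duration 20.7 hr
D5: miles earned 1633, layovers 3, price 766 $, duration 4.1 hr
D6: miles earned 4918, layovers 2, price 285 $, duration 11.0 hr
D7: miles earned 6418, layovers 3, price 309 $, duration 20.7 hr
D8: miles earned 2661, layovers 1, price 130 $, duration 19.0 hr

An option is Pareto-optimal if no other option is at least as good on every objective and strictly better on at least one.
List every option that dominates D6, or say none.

none

D1: worse on miles earned (3603 vs 4918).
D2: worse on price (1227 vs 285).
D3: worse on price (854 vs 285).
D4: worse on miles earned (3659 vs 4918).
D5: worse on miles earned (1633 vs 4918).
D7: worse on layovers (3 vs 2).
D8: worse on miles earned (2661 vs 4918).
No option dominates D6.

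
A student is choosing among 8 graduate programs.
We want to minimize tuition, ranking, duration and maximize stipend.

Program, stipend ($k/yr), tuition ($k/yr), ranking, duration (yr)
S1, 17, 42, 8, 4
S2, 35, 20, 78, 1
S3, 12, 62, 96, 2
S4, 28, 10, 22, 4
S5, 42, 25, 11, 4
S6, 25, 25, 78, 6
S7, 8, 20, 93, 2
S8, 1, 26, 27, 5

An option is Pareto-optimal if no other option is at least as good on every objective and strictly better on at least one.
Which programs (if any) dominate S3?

S2: stipend 35≥12, tuition 20≤62, ranking 78≤96, duration 1≤2 — dominates S3.
Others (S1, S4, S5, S6, S7, S8) are each worse than S3 on at least one objective.

S2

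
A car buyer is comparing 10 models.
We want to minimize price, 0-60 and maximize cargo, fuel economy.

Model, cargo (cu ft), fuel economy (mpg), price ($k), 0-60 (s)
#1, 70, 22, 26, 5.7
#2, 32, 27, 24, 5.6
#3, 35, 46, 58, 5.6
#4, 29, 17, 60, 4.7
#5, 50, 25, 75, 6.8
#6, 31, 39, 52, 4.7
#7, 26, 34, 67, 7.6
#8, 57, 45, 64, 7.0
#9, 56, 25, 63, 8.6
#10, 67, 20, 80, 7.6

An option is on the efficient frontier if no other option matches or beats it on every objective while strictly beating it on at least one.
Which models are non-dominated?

#1: not dominated (best cargo).
#2: not dominated (best price).
#3: not dominated (best fuel economy).
#4: dominated by #6 (cargo 31≥29, fuel economy 39≥17, price 52≤60, 0-60 4.7≤4.7).
#5: not dominated.
#6: not dominated.
#7: dominated by #3 (cargo 35≥26, fuel economy 46≥34, price 58≤67, 0-60 5.6≤7.6).
#8: not dominated.
#9: not dominated.
#10: dominated by #1 (cargo 70≥67, fuel economy 22≥20, price 26≤80, 0-60 5.7≤7.6).

#1, #2, #3, #5, #6, #8, #9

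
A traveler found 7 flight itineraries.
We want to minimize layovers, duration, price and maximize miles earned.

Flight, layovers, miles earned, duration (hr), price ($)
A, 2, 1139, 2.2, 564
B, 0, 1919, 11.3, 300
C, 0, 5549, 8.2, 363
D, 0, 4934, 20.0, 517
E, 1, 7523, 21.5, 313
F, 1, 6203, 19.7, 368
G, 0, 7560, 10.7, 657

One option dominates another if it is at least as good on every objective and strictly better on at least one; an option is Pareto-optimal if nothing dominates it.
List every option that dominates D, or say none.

C: layovers 0≤0, miles earned 5549≥4934, duration 8.2≤20.0, price 363≤517 — dominates D.
Others (A, B, E, F, G) are each worse than D on at least one objective.

C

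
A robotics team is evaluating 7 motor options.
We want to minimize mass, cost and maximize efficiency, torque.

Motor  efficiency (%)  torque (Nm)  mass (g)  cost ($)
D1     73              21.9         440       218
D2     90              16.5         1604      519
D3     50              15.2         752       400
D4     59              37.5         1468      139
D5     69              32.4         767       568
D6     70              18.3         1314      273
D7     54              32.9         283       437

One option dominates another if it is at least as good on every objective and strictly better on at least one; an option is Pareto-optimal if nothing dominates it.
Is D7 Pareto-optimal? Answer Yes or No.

D1: worse on torque (21.9 vs 32.9).
D2: worse on torque (16.5 vs 32.9).
D3: worse on efficiency (50 vs 54).
D4: worse on mass (1468 vs 283).
D5: worse on torque (32.4 vs 32.9).
D6: worse on torque (18.3 vs 32.9).
No option is at least as good as D7 on every objective and strictly better on one.

Yes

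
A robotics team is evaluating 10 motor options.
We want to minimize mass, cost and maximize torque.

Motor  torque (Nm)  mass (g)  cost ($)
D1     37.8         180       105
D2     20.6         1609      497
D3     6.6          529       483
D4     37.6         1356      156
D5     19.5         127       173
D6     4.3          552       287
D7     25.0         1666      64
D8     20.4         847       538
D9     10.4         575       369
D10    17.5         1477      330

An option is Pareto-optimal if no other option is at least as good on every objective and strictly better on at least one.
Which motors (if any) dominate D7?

none

D1: worse on cost (105 vs 64).
D2: worse on torque (20.6 vs 25.0).
D3: worse on torque (6.6 vs 25.0).
D4: worse on cost (156 vs 64).
D5: worse on torque (19.5 vs 25.0).
D6: worse on torque (4.3 vs 25.0).
D8: worse on torque (20.4 vs 25.0).
D9: worse on torque (10.4 vs 25.0).
D10: worse on torque (17.5 vs 25.0).
No option dominates D7.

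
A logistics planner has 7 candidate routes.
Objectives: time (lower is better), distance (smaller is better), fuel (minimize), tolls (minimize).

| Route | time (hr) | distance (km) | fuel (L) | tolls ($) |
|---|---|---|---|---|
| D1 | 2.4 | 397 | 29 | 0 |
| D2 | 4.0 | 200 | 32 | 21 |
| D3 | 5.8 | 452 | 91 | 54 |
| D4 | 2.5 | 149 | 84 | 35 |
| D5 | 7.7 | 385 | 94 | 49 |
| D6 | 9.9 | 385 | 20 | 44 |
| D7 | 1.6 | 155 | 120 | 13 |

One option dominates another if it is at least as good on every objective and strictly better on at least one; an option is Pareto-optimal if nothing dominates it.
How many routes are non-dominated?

5

D1: not dominated (best tolls).
D2: not dominated.
D3: dominated by D1 (time 2.4≤5.8, distance 397≤452, fuel 29≤91, tolls 0≤54).
D4: not dominated (best distance).
D5: dominated by D2 (time 4.0≤7.7, distance 200≤385, fuel 32≤94, tolls 21≤49).
D6: not dominated (best fuel).
D7: not dominated (best time).
Pareto-optimal: D1, D2, D4, D6, D7 → 5.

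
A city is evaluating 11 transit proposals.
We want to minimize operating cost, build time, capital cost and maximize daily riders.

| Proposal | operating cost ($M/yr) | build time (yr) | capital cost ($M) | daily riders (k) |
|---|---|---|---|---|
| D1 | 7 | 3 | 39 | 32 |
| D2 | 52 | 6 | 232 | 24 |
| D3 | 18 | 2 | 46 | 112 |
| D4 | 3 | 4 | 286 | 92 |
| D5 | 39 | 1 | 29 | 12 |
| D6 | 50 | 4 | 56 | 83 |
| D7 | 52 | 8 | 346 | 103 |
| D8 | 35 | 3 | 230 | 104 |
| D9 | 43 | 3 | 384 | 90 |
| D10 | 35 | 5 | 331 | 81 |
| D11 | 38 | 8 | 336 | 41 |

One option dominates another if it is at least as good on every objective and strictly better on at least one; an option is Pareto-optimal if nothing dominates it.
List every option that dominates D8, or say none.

D3

D3: operating cost 18≤35, build time 2≤3, capital cost 46≤230, daily riders 112≥104 — dominates D8.
Others (D1, D2, D4, D5, D6, D7, D9, D10, D11) are each worse than D8 on at least one objective.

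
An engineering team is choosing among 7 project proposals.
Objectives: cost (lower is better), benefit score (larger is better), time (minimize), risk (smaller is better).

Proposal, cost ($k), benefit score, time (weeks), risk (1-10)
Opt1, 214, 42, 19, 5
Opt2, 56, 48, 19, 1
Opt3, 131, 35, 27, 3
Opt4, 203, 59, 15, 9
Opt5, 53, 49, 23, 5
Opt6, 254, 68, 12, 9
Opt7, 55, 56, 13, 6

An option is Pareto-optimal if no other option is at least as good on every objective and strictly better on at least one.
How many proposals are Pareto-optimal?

5

Opt1: dominated by Opt2 (cost 56≤214, benefit score 48≥42, time 19≤19, risk 1≤5).
Opt2: not dominated (best risk).
Opt3: dominated by Opt2 (cost 56≤131, benefit score 48≥35, time 19≤27, risk 1≤3).
Opt4: not dominated.
Opt5: not dominated (best cost).
Opt6: not dominated (best benefit score).
Opt7: not dominated.
Pareto-optimal: Opt2, Opt4, Opt5, Opt6, Opt7 → 5.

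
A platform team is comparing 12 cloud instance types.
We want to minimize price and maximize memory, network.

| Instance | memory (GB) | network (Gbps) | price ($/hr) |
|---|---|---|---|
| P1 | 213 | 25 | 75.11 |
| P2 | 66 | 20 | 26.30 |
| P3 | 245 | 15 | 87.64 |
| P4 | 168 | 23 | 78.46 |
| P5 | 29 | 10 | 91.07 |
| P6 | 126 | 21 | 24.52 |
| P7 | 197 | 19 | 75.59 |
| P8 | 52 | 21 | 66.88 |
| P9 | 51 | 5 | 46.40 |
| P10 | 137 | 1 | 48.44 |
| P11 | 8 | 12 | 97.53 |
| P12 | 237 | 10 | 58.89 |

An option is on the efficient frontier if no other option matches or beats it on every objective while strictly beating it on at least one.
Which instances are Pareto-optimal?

P1, P3, P6, P10, P12

P1: not dominated (best network).
P2: dominated by P6 (memory 126≥66, network 21≥20, price 24.52≤26.30).
P3: not dominated (best memory).
P4: dominated by P1 (memory 213≥168, network 25≥23, price 75.11≤78.46).
P5: dominated by P1 (memory 213≥29, network 25≥10, price 75.11≤91.07).
P6: not dominated (best price).
P7: dominated by P1 (memory 213≥197, network 25≥19, price 75.11≤75.59).
P8: dominated by P6 (memory 126≥52, network 21≥21, price 24.52≤66.88).
P9: dominated by P2 (memory 66≥51, network 20≥5, price 26.30≤46.40).
P10: not dominated.
P11: dominated by P1 (memory 213≥8, network 25≥12, price 75.11≤97.53).
P12: not dominated.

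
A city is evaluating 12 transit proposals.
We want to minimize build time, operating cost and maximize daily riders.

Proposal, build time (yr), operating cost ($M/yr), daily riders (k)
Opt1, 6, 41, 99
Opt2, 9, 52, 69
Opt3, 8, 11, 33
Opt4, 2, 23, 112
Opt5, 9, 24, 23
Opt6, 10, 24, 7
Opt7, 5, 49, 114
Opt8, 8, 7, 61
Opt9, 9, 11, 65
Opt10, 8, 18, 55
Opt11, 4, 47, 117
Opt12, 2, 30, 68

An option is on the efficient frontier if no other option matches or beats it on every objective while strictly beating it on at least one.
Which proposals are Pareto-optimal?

Opt4, Opt8, Opt9, Opt11

Opt1: dominated by Opt4 (build time 2≤6, operating cost 23≤41, daily riders 112≥99).
Opt2: dominated by Opt1 (build time 6≤9, operating cost 41≤52, daily riders 99≥69).
Opt3: dominated by Opt8 (build time 8≤8, operating cost 7≤11, daily riders 61≥33).
Opt4: not dominated.
Opt5: dominated by Opt3 (build time 8≤9, operating cost 11≤24, daily riders 33≥23).
Opt6: dominated by Opt3 (build time 8≤10, operating cost 11≤24, daily riders 33≥7).
Opt7: dominated by Opt11 (build time 4≤5, operating cost 47≤49, daily riders 117≥114).
Opt8: not dominated (best operating cost).
Opt9: not dominated.
Opt10: dominated by Opt8 (build time 8≤8, operating cost 7≤18, daily riders 61≥55).
Opt11: not dominated (best daily riders).
Opt12: dominated by Opt4 (build time 2≤2, operating cost 23≤30, daily riders 112≥68).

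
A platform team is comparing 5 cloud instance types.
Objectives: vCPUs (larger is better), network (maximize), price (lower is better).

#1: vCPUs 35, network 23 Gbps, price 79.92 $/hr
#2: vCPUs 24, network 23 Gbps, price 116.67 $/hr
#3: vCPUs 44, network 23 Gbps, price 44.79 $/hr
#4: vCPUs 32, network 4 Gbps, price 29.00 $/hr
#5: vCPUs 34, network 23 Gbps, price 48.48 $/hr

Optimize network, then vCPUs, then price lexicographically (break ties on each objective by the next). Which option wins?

#3

First maximize network: best is 23, kept {#1, #2, #3, #5}.
Then maximize vCPUs: best is 44, kept {#3}.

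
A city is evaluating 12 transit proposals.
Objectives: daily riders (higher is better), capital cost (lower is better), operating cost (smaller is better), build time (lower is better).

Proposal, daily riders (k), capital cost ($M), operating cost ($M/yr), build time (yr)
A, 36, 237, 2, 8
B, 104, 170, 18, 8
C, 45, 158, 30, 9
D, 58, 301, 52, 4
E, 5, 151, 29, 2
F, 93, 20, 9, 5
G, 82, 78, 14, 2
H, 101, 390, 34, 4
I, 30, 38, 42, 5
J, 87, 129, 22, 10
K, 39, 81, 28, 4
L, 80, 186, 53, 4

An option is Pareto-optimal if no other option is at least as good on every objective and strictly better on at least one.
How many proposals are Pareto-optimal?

5

A: not dominated (best operating cost).
B: not dominated (best daily riders).
C: dominated by F (daily riders 93≥45, capital cost 20≤158, operating cost 9≤30, build time 5≤9).
D: dominated by G (daily riders 82≥58, capital cost 78≤301, operating cost 14≤52, build time 2≤4).
E: dominated by G (daily riders 82≥5, capital cost 78≤151, operating cost 14≤29, build time 2≤2).
F: not dominated (best capital cost).
G: not dominated.
H: not dominated.
I: dominated by F (daily riders 93≥30, capital cost 20≤38, operating cost 9≤42, build time 5≤5).
J: dominated by F (daily riders 93≥87, capital cost 20≤129, operating cost 9≤22, build time 5≤10).
K: dominated by G (daily riders 82≥39, capital cost 78≤81, operating cost 14≤28, build time 2≤4).
L: dominated by G (daily riders 82≥80, capital cost 78≤186, operating cost 14≤53, build time 2≤4).
Pareto-optimal: A, B, F, G, H → 5.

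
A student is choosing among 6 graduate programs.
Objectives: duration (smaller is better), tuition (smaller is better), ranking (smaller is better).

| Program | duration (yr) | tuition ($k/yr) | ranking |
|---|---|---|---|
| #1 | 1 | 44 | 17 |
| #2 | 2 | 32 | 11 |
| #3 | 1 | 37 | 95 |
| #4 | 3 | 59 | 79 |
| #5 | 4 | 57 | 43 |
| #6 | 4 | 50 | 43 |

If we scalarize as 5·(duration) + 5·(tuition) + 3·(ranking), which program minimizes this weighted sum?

#2

#1: 5·1 + 5·44 + 3·17 = 276
#2: 5·2 + 5·32 + 3·11 = 203
#3: 5·1 + 5·37 + 3·95 = 475
#4: 5·3 + 5·59 + 3·79 = 547
#5: 5·4 + 5·57 + 3·43 = 434
#6: 5·4 + 5·50 + 3·43 = 399
Lowest: #2 at 203.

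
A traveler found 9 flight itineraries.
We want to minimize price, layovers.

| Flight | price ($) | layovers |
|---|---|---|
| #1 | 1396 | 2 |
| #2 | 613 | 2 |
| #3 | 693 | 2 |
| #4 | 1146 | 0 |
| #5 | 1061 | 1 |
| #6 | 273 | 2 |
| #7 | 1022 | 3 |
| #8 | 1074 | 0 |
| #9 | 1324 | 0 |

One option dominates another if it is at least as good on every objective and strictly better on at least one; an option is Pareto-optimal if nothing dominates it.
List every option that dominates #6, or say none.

#1: worse on price (1396 vs 273).
#2: worse on price (613 vs 273).
#3: worse on price (693 vs 273).
#4: worse on price (1146 vs 273).
#5: worse on price (1061 vs 273).
#7: worse on price (1022 vs 273).
#8: worse on price (1074 vs 273).
#9: worse on price (1324 vs 273).
No option dominates #6.

none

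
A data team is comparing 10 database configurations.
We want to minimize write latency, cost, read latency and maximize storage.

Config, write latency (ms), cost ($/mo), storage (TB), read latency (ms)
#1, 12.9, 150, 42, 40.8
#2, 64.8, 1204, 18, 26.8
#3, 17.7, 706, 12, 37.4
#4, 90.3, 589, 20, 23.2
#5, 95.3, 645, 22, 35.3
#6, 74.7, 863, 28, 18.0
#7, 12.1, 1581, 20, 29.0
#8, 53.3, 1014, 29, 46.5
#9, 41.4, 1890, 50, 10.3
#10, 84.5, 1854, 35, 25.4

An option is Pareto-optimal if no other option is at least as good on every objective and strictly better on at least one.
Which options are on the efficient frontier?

#1, #2, #3, #4, #5, #6, #7, #9, #10

#1: not dominated (best cost).
#2: not dominated.
#3: not dominated.
#4: not dominated.
#5: not dominated.
#6: not dominated.
#7: not dominated (best write latency).
#8: dominated by #1 (write latency 12.9≤53.3, cost 150≤1014, storage 42≥29, read latency 40.8≤46.5).
#9: not dominated (best storage).
#10: not dominated.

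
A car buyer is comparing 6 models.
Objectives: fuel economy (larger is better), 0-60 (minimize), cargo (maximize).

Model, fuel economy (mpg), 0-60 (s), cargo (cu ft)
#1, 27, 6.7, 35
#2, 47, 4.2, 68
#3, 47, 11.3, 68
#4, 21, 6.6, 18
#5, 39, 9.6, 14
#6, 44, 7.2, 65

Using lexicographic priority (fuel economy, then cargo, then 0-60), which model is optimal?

#2

First maximize fuel economy: best is 47, kept {#2, #3}.
Then maximize cargo: best is 68, kept {#2, #3}.
Then minimize 0-60: best is 4.2, kept {#2}.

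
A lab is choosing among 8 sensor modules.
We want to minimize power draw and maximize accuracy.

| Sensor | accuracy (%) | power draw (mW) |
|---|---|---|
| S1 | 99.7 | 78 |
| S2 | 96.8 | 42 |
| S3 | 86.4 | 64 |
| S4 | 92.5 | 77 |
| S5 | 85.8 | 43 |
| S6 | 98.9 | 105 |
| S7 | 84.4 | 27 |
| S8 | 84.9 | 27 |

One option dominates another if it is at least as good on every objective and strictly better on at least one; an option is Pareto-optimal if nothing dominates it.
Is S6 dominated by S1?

Yes

S1 vs S6: accuracy 99.7≥98.9, power draw 78≤105 — S1 is at least as good on every objective with at least one strict improvement.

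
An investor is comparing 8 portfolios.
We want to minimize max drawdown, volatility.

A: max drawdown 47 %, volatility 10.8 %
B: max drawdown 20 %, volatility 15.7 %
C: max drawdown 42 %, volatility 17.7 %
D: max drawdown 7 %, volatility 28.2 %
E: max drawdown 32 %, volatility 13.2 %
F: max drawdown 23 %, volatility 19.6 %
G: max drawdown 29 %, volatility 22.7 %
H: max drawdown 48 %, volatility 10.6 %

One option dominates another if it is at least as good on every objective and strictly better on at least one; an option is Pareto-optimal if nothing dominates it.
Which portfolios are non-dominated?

A, B, D, E, H

A: not dominated.
B: not dominated.
C: dominated by B (max drawdown 20≤42, volatility 15.7≤17.7).
D: not dominated (best max drawdown).
E: not dominated.
F: dominated by B (max drawdown 20≤23, volatility 15.7≤19.6).
G: dominated by B (max drawdown 20≤29, volatility 15.7≤22.7).
H: not dominated (best volatility).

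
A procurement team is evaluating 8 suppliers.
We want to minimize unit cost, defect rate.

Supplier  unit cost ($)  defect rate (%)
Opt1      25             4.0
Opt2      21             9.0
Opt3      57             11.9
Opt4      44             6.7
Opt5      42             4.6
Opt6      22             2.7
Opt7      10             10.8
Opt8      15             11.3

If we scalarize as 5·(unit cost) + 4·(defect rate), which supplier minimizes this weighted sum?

Opt7

Opt1: 5·25 + 4·4.0 = 141.0
Opt2: 5·21 + 4·9.0 = 141.0
Opt3: 5·57 + 4·11.9 = 332.6
Opt4: 5·44 + 4·6.7 = 246.8
Opt5: 5·42 + 4·4.6 = 228.4
Opt6: 5·22 + 4·2.7 = 120.8
Opt7: 5·10 + 4·10.8 = 93.2
Opt8: 5·15 + 4·11.3 = 120.2
Lowest: Opt7 at 93.2.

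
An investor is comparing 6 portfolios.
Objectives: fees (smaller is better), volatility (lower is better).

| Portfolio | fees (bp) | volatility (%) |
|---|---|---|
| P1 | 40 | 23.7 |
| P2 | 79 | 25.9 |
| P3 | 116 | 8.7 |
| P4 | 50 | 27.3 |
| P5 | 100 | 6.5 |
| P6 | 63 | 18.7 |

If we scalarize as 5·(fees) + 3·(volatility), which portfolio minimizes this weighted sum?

P1: 5·40 + 3·23.7 = 271.1
P2: 5·79 + 3·25.9 = 472.7
P3: 5·116 + 3·8.7 = 606.1
P4: 5·50 + 3·27.3 = 331.9
P5: 5·100 + 3·6.5 = 519.5
P6: 5·63 + 3·18.7 = 371.1
Lowest: P1 at 271.1.

P1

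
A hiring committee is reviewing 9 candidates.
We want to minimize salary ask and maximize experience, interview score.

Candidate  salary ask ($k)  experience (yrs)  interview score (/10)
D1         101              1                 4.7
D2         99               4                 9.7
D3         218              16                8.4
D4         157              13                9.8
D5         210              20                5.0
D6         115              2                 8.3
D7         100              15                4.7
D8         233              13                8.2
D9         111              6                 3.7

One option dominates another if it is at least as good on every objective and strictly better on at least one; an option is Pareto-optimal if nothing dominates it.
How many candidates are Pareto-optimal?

D1: dominated by D2 (salary ask 99≤101, experience 4≥1, interview score 9.7≥4.7).
D2: not dominated (best salary ask).
D3: not dominated.
D4: not dominated (best interview score).
D5: not dominated (best experience).
D6: dominated by D2 (salary ask 99≤115, experience 4≥2, interview score 9.7≥8.3).
D7: not dominated.
D8: dominated by D3 (salary ask 218≤233, experience 16≥13, interview score 8.4≥8.2).
D9: dominated by D7 (salary ask 100≤111, experience 15≥6, interview score 4.7≥3.7).
Pareto-optimal: D2, D3, D4, D5, D7 → 5.

5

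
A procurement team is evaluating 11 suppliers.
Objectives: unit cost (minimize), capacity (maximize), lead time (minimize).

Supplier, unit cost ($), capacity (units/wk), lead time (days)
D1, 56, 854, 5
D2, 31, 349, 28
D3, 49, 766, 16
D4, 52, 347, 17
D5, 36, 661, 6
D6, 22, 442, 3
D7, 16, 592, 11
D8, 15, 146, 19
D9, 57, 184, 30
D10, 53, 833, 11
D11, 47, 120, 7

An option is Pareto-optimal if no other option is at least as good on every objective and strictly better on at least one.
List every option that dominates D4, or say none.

D3, D5, D6, D7

D3: unit cost 49≤52, capacity 766≥347, lead time 16≤17 — dominates D4.
D5: unit cost 36≤52, capacity 661≥347, lead time 6≤17 — dominates D4.
D6: unit cost 22≤52, capacity 442≥347, lead time 3≤17 — dominates D4.
D7: unit cost 16≤52, capacity 592≥347, lead time 11≤17 — dominates D4.
Others (D1, D2, D8, D9, D10, D11) are each worse than D4 on at least one objective.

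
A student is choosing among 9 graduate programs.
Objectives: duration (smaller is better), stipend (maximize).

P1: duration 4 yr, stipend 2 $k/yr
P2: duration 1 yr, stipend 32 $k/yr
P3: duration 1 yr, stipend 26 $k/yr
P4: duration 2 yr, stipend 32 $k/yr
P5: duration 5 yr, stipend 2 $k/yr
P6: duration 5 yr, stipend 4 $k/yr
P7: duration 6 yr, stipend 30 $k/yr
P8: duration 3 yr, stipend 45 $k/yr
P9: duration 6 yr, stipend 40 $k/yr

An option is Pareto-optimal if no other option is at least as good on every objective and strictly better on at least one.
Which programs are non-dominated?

P1: dominated by P2 (duration 1≤4, stipend 32≥2).
P2: not dominated.
P3: dominated by P2 (duration 1≤1, stipend 32≥26).
P4: dominated by P2 (duration 1≤2, stipend 32≥32).
P5: dominated by P1 (duration 4≤5, stipend 2≥2).
P6: dominated by P2 (duration 1≤5, stipend 32≥4).
P7: dominated by P2 (duration 1≤6, stipend 32≥30).
P8: not dominated (best stipend).
P9: dominated by P8 (duration 3≤6, stipend 45≥40).

P2, P8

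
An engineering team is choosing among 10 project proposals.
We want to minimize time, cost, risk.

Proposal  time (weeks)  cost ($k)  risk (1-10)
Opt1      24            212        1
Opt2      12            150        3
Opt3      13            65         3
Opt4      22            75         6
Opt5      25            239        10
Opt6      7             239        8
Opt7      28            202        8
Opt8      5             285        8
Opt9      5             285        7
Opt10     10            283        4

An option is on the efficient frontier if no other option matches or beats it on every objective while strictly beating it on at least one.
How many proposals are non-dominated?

Opt1: not dominated (best risk).
Opt2: not dominated.
Opt3: not dominated (best cost).
Opt4: dominated by Opt3 (time 13≤22, cost 65≤75, risk 3≤6).
Opt5: dominated by Opt1 (time 24≤25, cost 212≤239, risk 1≤10).
Opt6: not dominated.
Opt7: dominated by Opt2 (time 12≤28, cost 150≤202, risk 3≤8).
Opt8: dominated by Opt9 (time 5≤5, cost 285≤285, risk 7≤8).
Opt9: not dominated.
Opt10: not dominated.
Pareto-optimal: Opt1, Opt2, Opt3, Opt6, Opt9, Opt10 → 6.

6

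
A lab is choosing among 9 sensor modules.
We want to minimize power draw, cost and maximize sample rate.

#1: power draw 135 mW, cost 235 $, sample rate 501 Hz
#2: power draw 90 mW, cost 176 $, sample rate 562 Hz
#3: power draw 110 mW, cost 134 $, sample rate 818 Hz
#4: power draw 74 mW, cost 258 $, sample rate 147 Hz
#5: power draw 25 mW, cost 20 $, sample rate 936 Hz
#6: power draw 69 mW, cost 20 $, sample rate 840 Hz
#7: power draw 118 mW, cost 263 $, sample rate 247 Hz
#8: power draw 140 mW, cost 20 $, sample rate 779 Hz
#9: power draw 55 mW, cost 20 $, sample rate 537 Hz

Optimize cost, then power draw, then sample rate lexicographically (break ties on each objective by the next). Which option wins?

First minimize cost: best is 20, kept {#5, #6, #8, #9}.
Then minimize power draw: best is 25, kept {#5}.

#5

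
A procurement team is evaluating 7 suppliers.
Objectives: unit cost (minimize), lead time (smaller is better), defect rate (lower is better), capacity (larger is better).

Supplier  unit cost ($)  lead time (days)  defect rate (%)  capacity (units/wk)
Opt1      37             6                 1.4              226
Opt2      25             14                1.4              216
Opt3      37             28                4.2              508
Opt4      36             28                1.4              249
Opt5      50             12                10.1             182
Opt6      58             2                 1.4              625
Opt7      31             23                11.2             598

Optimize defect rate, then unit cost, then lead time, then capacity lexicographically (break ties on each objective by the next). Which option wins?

First minimize defect rate: best is 1.4, kept {Opt1, Opt2, Opt4, Opt6}.
Then minimize unit cost: best is 25, kept {Opt2}.

Opt2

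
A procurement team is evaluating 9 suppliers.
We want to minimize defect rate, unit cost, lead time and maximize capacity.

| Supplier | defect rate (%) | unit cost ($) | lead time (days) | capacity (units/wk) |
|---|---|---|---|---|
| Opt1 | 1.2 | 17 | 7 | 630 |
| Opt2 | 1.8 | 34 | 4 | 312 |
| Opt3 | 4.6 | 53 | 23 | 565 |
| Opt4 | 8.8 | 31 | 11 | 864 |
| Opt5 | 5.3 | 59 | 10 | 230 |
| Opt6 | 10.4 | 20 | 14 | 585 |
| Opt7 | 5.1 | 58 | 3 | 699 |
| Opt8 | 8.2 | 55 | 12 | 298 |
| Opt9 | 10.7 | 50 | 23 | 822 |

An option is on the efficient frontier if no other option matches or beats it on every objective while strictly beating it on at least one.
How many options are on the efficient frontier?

Opt1: not dominated (best defect rate).
Opt2: not dominated.
Opt3: dominated by Opt1 (defect rate 1.2≤4.6, unit cost 17≤53, lead time 7≤23, capacity 630≥565).
Opt4: not dominated (best capacity).
Opt5: dominated by Opt1 (defect rate 1.2≤5.3, unit cost 17≤59, lead time 7≤10, capacity 630≥230).
Opt6: dominated by Opt1 (defect rate 1.2≤10.4, unit cost 17≤20, lead time 7≤14, capacity 630≥585).
Opt7: not dominated (best lead time).
Opt8: dominated by Opt1 (defect rate 1.2≤8.2, unit cost 17≤55, lead time 7≤12, capacity 630≥298).
Opt9: dominated by Opt4 (defect rate 8.8≤10.7, unit cost 31≤50, lead time 11≤23, capacity 864≥822).
Pareto-optimal: Opt1, Opt2, Opt4, Opt7 → 4.

4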